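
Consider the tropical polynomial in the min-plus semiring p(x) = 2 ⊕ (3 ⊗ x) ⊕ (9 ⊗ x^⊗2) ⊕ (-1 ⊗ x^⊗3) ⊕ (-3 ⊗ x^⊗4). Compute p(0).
p(0) = -3

A tropical monomial a ⊗ x^⊗i evaluates to a + i · x. Evaluating each term at x = 0:
  Term 0 contributes 2 + 0 · 0 = 2
  Term 1 contributes 3 + 1 · 0 = 3
  Term 2 contributes 9 + 2 · 0 = 9
  Term 3 contributes -1 + 3 · 0 = -1
  Term 4 contributes -3 + 4 · 0 = -3
p(0) = ⊕ of these = min[2, 3, 9, -1, -3] = -3.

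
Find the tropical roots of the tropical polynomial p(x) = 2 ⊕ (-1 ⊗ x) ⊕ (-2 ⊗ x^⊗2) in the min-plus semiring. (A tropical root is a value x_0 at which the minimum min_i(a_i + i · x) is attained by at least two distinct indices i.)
Roots: {1, 3}

Each tropical root is a break point of the lower envelope of the lines y = a_i + i · x (there are 3 lines, with slopes 0, 1, ..., 2). Only the lines that attain the minimum somewhere contribute to roots; other lines are dominated. Here the surviving (envelope) indices are i = 2, i = 1, i = 0.
Intersections between consecutive envelope lines give the roots: for adjacent envelope indices i < j the intersection is x = (a_i − a_j) / (j − i). Reading off the sorted break points: {1, 3}.
Verification: at each break x_0, at least two indices attain the minimum of min_i(a_i + i · x_0).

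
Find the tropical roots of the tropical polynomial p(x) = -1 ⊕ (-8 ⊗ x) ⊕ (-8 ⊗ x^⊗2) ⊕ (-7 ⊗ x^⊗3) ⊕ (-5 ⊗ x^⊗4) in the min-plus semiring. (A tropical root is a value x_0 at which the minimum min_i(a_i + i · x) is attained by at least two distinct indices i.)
Roots: {-2, -1, 0, 7}

Each tropical root is a break point of the lower envelope of the lines y = a_i + i · x (there are 5 lines, with slopes 0, 1, ..., 4). Only the lines that attain the minimum somewhere contribute to roots; other lines are dominated. Here the surviving (envelope) indices are i = 4, i = 3, i = 2, i = 1, i = 0.
Intersections between consecutive envelope lines give the roots: for adjacent envelope indices i < j the intersection is x = (a_i − a_j) / (j − i). Reading off the sorted break points: {-2, -1, 0, 7}.
Verification: at each break x_0, at least two indices attain the minimum of min_i(a_i + i · x_0).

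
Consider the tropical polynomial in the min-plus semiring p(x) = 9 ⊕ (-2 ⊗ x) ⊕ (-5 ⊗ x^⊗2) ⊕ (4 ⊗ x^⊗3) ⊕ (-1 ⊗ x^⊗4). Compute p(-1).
p(-1) = -7

A tropical monomial a ⊗ x^⊗i evaluates to a + i · x. Evaluating each term at x = -1:
  Term 0 contributes 9 + 0 · -1 = 9
  Term 1 contributes -2 + 1 · -1 = -3
  Term 2 contributes -5 + 2 · -1 = -7
  Term 3 contributes 4 + 3 · -1 = 1
  Term 4 contributes -1 + 4 · -1 = -5
p(-1) = ⊕ of these = min[9, -3, -7, 1, -5] = -7.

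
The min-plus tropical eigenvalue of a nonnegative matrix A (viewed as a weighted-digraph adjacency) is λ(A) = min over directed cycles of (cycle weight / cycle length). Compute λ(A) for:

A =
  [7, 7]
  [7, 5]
λ(A) = 5

Enumerate directed cycles and compute their means (weight / length). Sample:
  cycle 0 → 0: weight = 7, length = 1, mean = 7/1 ≈ 7.000
  cycle 1 → 1: weight = 5, length = 1, mean = 5/1 ≈ 5.000
  cycle 0 → 1 → 0: weight = 14, length = 2, mean = 14/2 ≈ 7.000
  cycle 1 → 0 → 1: weight = 14, length = 2, mean = 14/2 ≈ 7.000
Minimum mean = 5.000, attained e.g. along the cycle 1 → 1 with weight 5 and length 1. So λ(A) = 5/1 = 5.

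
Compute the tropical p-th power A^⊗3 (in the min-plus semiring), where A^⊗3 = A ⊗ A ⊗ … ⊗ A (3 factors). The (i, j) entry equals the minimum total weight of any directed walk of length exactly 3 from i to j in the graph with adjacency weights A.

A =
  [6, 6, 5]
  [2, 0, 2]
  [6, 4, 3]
A^⊗3 =
  [8, 6, 8]
  [2, 0, 2]
  [6, 4, 6]

Each entry (A^⊗3)_ij equals the minimum over all length-3 walks i = v_0 → v_1 → … → v_3 = j of Σ_t A[v_t][v_{t+1}]. For example, for (i, j) = (0, 2) we minimise over 9 possible intermediate vertex sequences; the minimum is 8, attained along the walk 0 → 1 → 1 → 2.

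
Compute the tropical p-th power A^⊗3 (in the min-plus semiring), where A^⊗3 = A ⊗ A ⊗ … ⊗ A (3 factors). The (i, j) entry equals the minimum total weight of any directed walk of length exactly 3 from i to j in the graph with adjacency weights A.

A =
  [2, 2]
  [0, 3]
A^⊗3 =
  [4, 4]
  [2, 4]

Each entry (A^⊗3)_ij equals the minimum over all length-3 walks i = v_0 → v_1 → … → v_3 = j of Σ_t A[v_t][v_{t+1}]. For example, for (i, j) = (0, 1) we minimise over 4 possible intermediate vertex sequences; the minimum is 4, attained along the walk 0 → 1 → 0 → 1.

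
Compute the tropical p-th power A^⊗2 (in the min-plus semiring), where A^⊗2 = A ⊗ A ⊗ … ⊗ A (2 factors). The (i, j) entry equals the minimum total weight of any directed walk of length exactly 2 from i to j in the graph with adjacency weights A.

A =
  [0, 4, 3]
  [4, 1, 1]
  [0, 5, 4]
A^⊗2 =
  [0, 4, 3]
  [1, 2, 2]
  [0, 4, 3]

Each entry (A^⊗2)_ij equals the minimum over all length-2 walks i = v_0 → v_1 → … → v_2 = j of Σ_t A[v_t][v_{t+1}]. For example, for (i, j) = (0, 2) we minimise over 3 possible intermediate vertex sequences; the minimum is 3, attained along the walk 0 → 0 → 2.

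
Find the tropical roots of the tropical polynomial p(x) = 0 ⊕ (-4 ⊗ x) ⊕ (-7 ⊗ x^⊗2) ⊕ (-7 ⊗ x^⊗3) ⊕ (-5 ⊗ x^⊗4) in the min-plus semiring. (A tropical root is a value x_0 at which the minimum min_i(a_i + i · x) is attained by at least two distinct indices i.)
Roots: {-2, 0, 3, 4}

Each tropical root is a break point of the lower envelope of the lines y = a_i + i · x (there are 5 lines, with slopes 0, 1, ..., 4). Only the lines that attain the minimum somewhere contribute to roots; other lines are dominated. Here the surviving (envelope) indices are i = 4, i = 3, i = 2, i = 1, i = 0.
Intersections between consecutive envelope lines give the roots: for adjacent envelope indices i < j the intersection is x = (a_i − a_j) / (j − i). Reading off the sorted break points: {-2, 0, 3, 4}.
Verification: at each break x_0, at least two indices attain the minimum of min_i(a_i + i · x_0).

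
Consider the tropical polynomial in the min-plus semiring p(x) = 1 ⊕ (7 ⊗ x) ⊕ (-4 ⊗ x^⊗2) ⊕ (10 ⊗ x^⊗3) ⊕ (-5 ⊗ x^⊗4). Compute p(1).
p(1) = -2

A tropical monomial a ⊗ x^⊗i evaluates to a + i · x. Evaluating each term at x = 1:
  Term 0 contributes 1 + 0 · 1 = 1
  Term 1 contributes 7 + 1 · 1 = 8
  Term 2 contributes -4 + 2 · 1 = -2
  Term 3 contributes 10 + 3 · 1 = 13
  Term 4 contributes -5 + 4 · 1 = -1
p(1) = ⊕ of these = min[1, 8, -2, 13, -1] = -2.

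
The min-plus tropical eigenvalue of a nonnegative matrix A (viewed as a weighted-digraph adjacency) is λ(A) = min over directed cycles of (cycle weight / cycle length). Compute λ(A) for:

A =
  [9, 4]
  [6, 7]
λ(A) = 5

Enumerate directed cycles and compute their means (weight / length). Sample:
  cycle 0 → 0: weight = 9, length = 1, mean = 9/1 ≈ 9.000
  cycle 1 → 1: weight = 7, length = 1, mean = 7/1 ≈ 7.000
  cycle 0 → 1 → 0: weight = 10, length = 2, mean = 10/2 ≈ 5.000
  cycle 1 → 0 → 1: weight = 10, length = 2, mean = 10/2 ≈ 5.000
Minimum mean = 5.000, attained e.g. along the cycle 0 → 1 → 0 with weight 10 and length 2. So λ(A) = 10/2 = 5.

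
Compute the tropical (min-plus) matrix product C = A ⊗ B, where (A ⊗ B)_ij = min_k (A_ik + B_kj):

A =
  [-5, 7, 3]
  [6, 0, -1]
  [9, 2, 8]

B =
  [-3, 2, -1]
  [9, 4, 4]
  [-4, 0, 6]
A ⊗ B =
  [-8, -3, -6]
  [-5, -1, 4]
  [4, 6, 6]

Apply the min-plus product entry-by-entry:
  C[0][0] = min over k of (A[0][0] + B[0][0] = -5 + -3 = -8, A[0][1] + B[1][0] = 7 + 9 = 16, A[0][2] + B[2][0] = 3 + -4 = -1) = -8 (attained at k = 0)
  C[0][1] = min over k of (A[0][0] + B[0][1] = -5 + 2 = -3, A[0][1] + B[1][1] = 7 + 4 = 11, A[0][2] + B[2][1] = 3 + 0 = 3) = -3 (attained at k = 0)
  C[0][2] = min over k of (A[0][0] + B[0][2] = -5 + -1 = -6, A[0][1] + B[1][2] = 7 + 4 = 11, A[0][2] + B[2][2] = 3 + 6 = 9) = -6 (attained at k = 0)
  C[1][0] = min over k of (A[1][0] + B[0][0] = 6 + -3 = 3, A[1][1] + B[1][0] = 0 + 9 = 9, A[1][2] + B[2][0] = -1 + -4 = -5) = -5 (attained at k = 2)
  C[1][1] = min over k of (A[1][0] + B[0][1] = 6 + 2 = 8, A[1][1] + B[1][1] = 0 + 4 = 4, A[1][2] + B[2][1] = -1 + 0 = -1) = -1 (attained at k = 2)
  C[1][2] = min over k of (A[1][0] + B[0][2] = 6 + -1 = 5, A[1][1] + B[1][2] = 0 + 4 = 4, A[1][2] + B[2][2] = -1 + 6 = 5) = 4 (attained at k = 1)
  C[2][0] = min over k of (A[2][0] + B[0][0] = 9 + -3 = 6, A[2][1] + B[1][0] = 2 + 9 = 11, A[2][2] + B[2][0] = 8 + -4 = 4) = 4 (attained at k = 2)
  C[2][1] = min over k of (A[2][0] + B[0][1] = 9 + 2 = 11, A[2][1] + B[1][1] = 2 + 4 = 6, A[2][2] + B[2][1] = 8 + 0 = 8) = 6 (attained at k = 1)
  C[2][2] = min over k of (A[2][0] + B[0][2] = 9 + -1 = 8, A[2][1] + B[1][2] = 2 + 4 = 6, A[2][2] + B[2][2] = 8 + 6 = 14) = 6 (attained at k = 1)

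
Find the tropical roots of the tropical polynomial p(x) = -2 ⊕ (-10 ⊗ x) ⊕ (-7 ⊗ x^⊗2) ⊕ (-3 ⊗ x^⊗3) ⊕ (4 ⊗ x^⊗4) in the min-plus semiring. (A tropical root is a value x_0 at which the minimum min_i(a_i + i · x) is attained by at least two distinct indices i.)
Roots: {-7, -4, -3, 8}

Each tropical root is a break point of the lower envelope of the lines y = a_i + i · x (there are 5 lines, with slopes 0, 1, ..., 4). Only the lines that attain the minimum somewhere contribute to roots; other lines are dominated. Here the surviving (envelope) indices are i = 4, i = 3, i = 2, i = 1, i = 0.
Intersections between consecutive envelope lines give the roots: for adjacent envelope indices i < j the intersection is x = (a_i − a_j) / (j − i). Reading off the sorted break points: {-7, -4, -3, 8}.
Verification: at each break x_0, at least two indices attain the minimum of min_i(a_i + i · x_0).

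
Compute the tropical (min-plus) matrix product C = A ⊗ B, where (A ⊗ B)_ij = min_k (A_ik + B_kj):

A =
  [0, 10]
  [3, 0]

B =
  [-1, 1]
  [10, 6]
A ⊗ B =
  [-1, 1]
  [2, 4]

Apply the min-plus product entry-by-entry:
  C[0][0] = min over k of (A[0][0] + B[0][0] = 0 + -1 = -1, A[0][1] + B[1][0] = 10 + 10 = 20) = -1 (attained at k = 0)
  C[0][1] = min over k of (A[0][0] + B[0][1] = 0 + 1 = 1, A[0][1] + B[1][1] = 10 + 6 = 16) = 1 (attained at k = 0)
  C[1][0] = min over k of (A[1][0] + B[0][0] = 3 + -1 = 2, A[1][1] + B[1][0] = 0 + 10 = 10) = 2 (attained at k = 0)
  C[1][1] = min over k of (A[1][0] + B[0][1] = 3 + 1 = 4, A[1][1] + B[1][1] = 0 + 6 = 6) = 4 (attained at k = 0)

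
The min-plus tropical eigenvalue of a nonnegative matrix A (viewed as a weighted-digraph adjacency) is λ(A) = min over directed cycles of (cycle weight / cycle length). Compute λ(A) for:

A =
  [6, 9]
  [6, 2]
λ(A) = 2

Enumerate directed cycles and compute their means (weight / length). Sample:
  cycle 0 → 0: weight = 6, length = 1, mean = 6/1 ≈ 6.000
  cycle 1 → 1: weight = 2, length = 1, mean = 2/1 ≈ 2.000
  cycle 0 → 1 → 0: weight = 15, length = 2, mean = 15/2 ≈ 7.500
  cycle 1 → 0 → 1: weight = 15, length = 2, mean = 15/2 ≈ 7.500
Minimum mean = 2.000, attained e.g. along the cycle 1 → 1 with weight 2 and length 1. So λ(A) = 2/1 = 2.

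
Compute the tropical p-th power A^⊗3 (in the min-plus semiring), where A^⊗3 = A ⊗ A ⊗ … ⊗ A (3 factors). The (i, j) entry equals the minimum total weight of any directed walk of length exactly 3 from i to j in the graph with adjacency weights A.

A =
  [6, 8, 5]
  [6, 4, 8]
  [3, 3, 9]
A^⊗3 =
  [14, 12, 13]
  [14, 12, 15]
  [11, 11, 14]

Each entry (A^⊗3)_ij equals the minimum over all length-3 walks i = v_0 → v_1 → … → v_3 = j of Σ_t A[v_t][v_{t+1}]. For example, for (i, j) = (0, 2) we minimise over 9 possible intermediate vertex sequences; the minimum is 13, attained along the walk 0 → 2 → 0 → 2.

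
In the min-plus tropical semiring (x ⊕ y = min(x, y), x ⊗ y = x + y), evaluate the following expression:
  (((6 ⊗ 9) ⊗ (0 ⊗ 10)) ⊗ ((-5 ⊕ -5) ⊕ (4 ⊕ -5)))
(((6 ⊗ 9) ⊗ (0 ⊗ 10)) ⊗ ((-5 ⊕ -5) ⊕ (4 ⊕ -5))) = 20

Expand innermost to outermost. Recall ⊕ takes the minimum of its arguments and ⊗ takes their sum. Working out the expression (((6 ⊗ 9) ⊗ (0 ⊗ 10)) ⊗ ((-5 ⊕ -5) ⊕ (4 ⊕ -5))) gives 20.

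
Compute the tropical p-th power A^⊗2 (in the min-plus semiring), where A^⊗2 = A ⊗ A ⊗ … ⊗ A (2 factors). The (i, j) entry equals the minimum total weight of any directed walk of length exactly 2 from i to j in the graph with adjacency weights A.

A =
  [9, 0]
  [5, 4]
A^⊗2 =
  [5, 4]
  [9, 5]

Each entry (A^⊗2)_ij equals the minimum over all length-2 walks i = v_0 → v_1 → … → v_2 = j of Σ_t A[v_t][v_{t+1}]. For example, for (i, j) = (0, 1) we minimise over 2 possible intermediate vertex sequences; the minimum is 4, attained along the walk 0 → 1 → 1.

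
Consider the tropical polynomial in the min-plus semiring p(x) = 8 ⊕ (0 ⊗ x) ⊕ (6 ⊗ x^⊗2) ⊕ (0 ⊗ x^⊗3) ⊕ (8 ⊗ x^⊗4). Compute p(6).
p(6) = 6

A tropical monomial a ⊗ x^⊗i evaluates to a + i · x. Evaluating each term at x = 6:
  Term 0 contributes 8 + 0 · 6 = 8
  Term 1 contributes 0 + 1 · 6 = 6
  Term 2 contributes 6 + 2 · 6 = 18
  Term 3 contributes 0 + 3 · 6 = 18
  Term 4 contributes 8 + 4 · 6 = 32
p(6) = ⊕ of these = min[8, 6, 18, 18, 32] = 6.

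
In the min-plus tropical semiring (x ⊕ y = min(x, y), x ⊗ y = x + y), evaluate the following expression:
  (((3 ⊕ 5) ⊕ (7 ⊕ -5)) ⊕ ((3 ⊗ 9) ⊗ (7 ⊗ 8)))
(((3 ⊕ 5) ⊕ (7 ⊕ -5)) ⊕ ((3 ⊗ 9) ⊗ (7 ⊗ 8))) = -5

Expand innermost to outermost. Recall ⊕ takes the minimum of its arguments and ⊗ takes their sum. Working out the expression (((3 ⊕ 5) ⊕ (7 ⊕ -5)) ⊕ ((3 ⊗ 9) ⊗ (7 ⊗ 8))) gives -5.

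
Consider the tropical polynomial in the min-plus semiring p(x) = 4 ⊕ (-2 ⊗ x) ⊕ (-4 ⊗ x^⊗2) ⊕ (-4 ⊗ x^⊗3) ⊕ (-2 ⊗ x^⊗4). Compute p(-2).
p(-2) = -10

A tropical monomial a ⊗ x^⊗i evaluates to a + i · x. Evaluating each term at x = -2:
  Term 0 contributes 4 + 0 · -2 = 4
  Term 1 contributes -2 + 1 · -2 = -4
  Term 2 contributes -4 + 2 · -2 = -8
  Term 3 contributes -4 + 3 · -2 = -10
  Term 4 contributes -2 + 4 · -2 = -10
p(-2) = ⊕ of these = min[4, -4, -8, -10, -10] = -10.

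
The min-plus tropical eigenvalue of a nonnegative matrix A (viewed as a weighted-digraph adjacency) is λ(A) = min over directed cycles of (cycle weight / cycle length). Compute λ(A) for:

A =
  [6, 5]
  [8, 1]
λ(A) = 1

Enumerate directed cycles and compute their means (weight / length). Sample:
  cycle 0 → 0: weight = 6, length = 1, mean = 6/1 ≈ 6.000
  cycle 1 → 1: weight = 1, length = 1, mean = 1/1 ≈ 1.000
  cycle 0 → 1 → 0: weight = 13, length = 2, mean = 13/2 ≈ 6.500
  cycle 1 → 0 → 1: weight = 13, length = 2, mean = 13/2 ≈ 6.500
Minimum mean = 1.000, attained e.g. along the cycle 1 → 1 with weight 1 and length 1. So λ(A) = 1/1 = 1.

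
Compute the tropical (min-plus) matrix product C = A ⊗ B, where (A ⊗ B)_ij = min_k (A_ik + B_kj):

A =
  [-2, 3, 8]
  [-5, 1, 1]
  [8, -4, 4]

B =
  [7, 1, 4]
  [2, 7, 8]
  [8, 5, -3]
A ⊗ B =
  [5, -1, 2]
  [2, -4, -2]
  [-2, 3, 1]

Apply the min-plus product entry-by-entry:
  C[0][0] = min over k of (A[0][0] + B[0][0] = -2 + 7 = 5, A[0][1] + B[1][0] = 3 + 2 = 5, A[0][2] + B[2][0] = 8 + 8 = 16) = 5 (attained at k = 0)
  C[0][1] = min over k of (A[0][0] + B[0][1] = -2 + 1 = -1, A[0][1] + B[1][1] = 3 + 7 = 10, A[0][2] + B[2][1] = 8 + 5 = 13) = -1 (attained at k = 0)
  C[0][2] = min over k of (A[0][0] + B[0][2] = -2 + 4 = 2, A[0][1] + B[1][2] = 3 + 8 = 11, A[0][2] + B[2][2] = 8 + -3 = 5) = 2 (attained at k = 0)
  C[1][0] = min over k of (A[1][0] + B[0][0] = -5 + 7 = 2, A[1][1] + B[1][0] = 1 + 2 = 3, A[1][2] + B[2][0] = 1 + 8 = 9) = 2 (attained at k = 0)
  C[1][1] = min over k of (A[1][0] + B[0][1] = -5 + 1 = -4, A[1][1] + B[1][1] = 1 + 7 = 8, A[1][2] + B[2][1] = 1 + 5 = 6) = -4 (attained at k = 0)
  C[1][2] = min over k of (A[1][0] + B[0][2] = -5 + 4 = -1, A[1][1] + B[1][2] = 1 + 8 = 9, A[1][2] + B[2][2] = 1 + -3 = -2) = -2 (attained at k = 2)
  C[2][0] = min over k of (A[2][0] + B[0][0] = 8 + 7 = 15, A[2][1] + B[1][0] = -4 + 2 = -2, A[2][2] + B[2][0] = 4 + 8 = 12) = -2 (attained at k = 1)
  C[2][1] = min over k of (A[2][0] + B[0][1] = 8 + 1 = 9, A[2][1] + B[1][1] = -4 + 7 = 3, A[2][2] + B[2][1] = 4 + 5 = 9) = 3 (attained at k = 1)
  C[2][2] = min over k of (A[2][0] + B[0][2] = 8 + 4 = 12, A[2][1] + B[1][2] = -4 + 8 = 4, A[2][2] + B[2][2] = 4 + -3 = 1) = 1 (attained at k = 2)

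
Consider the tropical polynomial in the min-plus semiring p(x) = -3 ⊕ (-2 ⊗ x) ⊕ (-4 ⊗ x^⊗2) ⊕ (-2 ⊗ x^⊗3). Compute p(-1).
p(-1) = -6

A tropical monomial a ⊗ x^⊗i evaluates to a + i · x. Evaluating each term at x = -1:
  Term 0 contributes -3 + 0 · -1 = -3
  Term 1 contributes -2 + 1 · -1 = -3
  Term 2 contributes -4 + 2 · -1 = -6
  Term 3 contributes -2 + 3 · -1 = -5
p(-1) = ⊕ of these = min[-3, -3, -6, -5] = -6.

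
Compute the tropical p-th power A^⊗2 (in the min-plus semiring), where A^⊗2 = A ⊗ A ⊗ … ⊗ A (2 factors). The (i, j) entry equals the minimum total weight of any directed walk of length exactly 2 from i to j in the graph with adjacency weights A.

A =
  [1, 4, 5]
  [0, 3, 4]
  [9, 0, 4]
A^⊗2 =
  [2, 5, 6]
  [1, 4, 5]
  [0, 3, 4]

Each entry (A^⊗2)_ij equals the minimum over all length-2 walks i = v_0 → v_1 → … → v_2 = j of Σ_t A[v_t][v_{t+1}]. For example, for (i, j) = (0, 2) we minimise over 3 possible intermediate vertex sequences; the minimum is 6, attained along the walk 0 → 0 → 2.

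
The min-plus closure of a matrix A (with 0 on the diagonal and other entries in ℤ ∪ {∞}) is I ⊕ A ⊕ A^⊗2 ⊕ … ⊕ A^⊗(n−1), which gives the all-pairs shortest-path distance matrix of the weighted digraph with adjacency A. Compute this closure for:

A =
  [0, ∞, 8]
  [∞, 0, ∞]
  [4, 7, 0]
Closure =
  [0, 15, 8]
  [∞, 0, ∞]
  [4, 7, 0]

This is the Floyd-Warshall all-pairs shortest-path computation. For each intermediate vertex k = 0, 1, …, 2, update dist[i][j] ← min(dist[i][j], dist[i][k] + dist[k][j]). The final matrix gives, for each (i, j), the minimum total weight of any directed path from i to j (possibly empty when i = j).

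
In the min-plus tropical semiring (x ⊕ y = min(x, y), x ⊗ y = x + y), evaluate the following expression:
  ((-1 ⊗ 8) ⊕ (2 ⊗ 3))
((-1 ⊗ 8) ⊕ (2 ⊗ 3)) = 5

Expand innermost to outermost. Recall ⊕ takes the minimum of its arguments and ⊗ takes their sum. Working out the expression ((-1 ⊗ 8) ⊕ (2 ⊗ 3)) gives 5.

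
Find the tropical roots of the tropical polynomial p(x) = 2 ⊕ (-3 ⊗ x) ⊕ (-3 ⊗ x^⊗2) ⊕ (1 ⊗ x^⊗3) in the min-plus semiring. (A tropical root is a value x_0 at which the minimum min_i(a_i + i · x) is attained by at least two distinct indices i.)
Roots: {-4, 0, 5}

Each tropical root is a break point of the lower envelope of the lines y = a_i + i · x (there are 4 lines, with slopes 0, 1, ..., 3). Only the lines that attain the minimum somewhere contribute to roots; other lines are dominated. Here the surviving (envelope) indices are i = 3, i = 2, i = 1, i = 0.
Intersections between consecutive envelope lines give the roots: for adjacent envelope indices i < j the intersection is x = (a_i − a_j) / (j − i). Reading off the sorted break points: {-4, 0, 5}.
Verification: at each break x_0, at least two indices attain the minimum of min_i(a_i + i · x_0).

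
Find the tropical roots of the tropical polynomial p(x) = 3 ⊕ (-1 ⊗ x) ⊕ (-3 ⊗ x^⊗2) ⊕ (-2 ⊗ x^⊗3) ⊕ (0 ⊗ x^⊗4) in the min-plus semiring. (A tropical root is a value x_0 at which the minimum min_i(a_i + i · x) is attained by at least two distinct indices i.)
Roots: {-2, -1, 2, 4}

Each tropical root is a break point of the lower envelope of the lines y = a_i + i · x (there are 5 lines, with slopes 0, 1, ..., 4). Only the lines that attain the minimum somewhere contribute to roots; other lines are dominated. Here the surviving (envelope) indices are i = 4, i = 3, i = 2, i = 1, i = 0.
Intersections between consecutive envelope lines give the roots: for adjacent envelope indices i < j the intersection is x = (a_i − a_j) / (j − i). Reading off the sorted break points: {-2, -1, 2, 4}.
Verification: at each break x_0, at least two indices attain the minimum of min_i(a_i + i · x_0).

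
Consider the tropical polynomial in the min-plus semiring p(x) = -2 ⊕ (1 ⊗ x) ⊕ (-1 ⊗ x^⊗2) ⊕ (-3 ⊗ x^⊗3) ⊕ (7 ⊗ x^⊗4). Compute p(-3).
p(-3) = -12

A tropical monomial a ⊗ x^⊗i evaluates to a + i · x. Evaluating each term at x = -3:
  Term 0 contributes -2 + 0 · -3 = -2
  Term 1 contributes 1 + 1 · -3 = -2
  Term 2 contributes -1 + 2 · -3 = -7
  Term 3 contributes -3 + 3 · -3 = -12
  Term 4 contributes 7 + 4 · -3 = -5
p(-3) = ⊕ of these = min[-2, -2, -7, -12, -5] = -12.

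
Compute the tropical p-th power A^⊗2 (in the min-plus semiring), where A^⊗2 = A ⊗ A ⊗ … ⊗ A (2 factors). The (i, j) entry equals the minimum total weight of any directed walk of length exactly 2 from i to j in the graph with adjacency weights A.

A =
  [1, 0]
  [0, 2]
A^⊗2 =
  [0, 1]
  [1, 0]

Each entry (A^⊗2)_ij equals the minimum over all length-2 walks i = v_0 → v_1 → … → v_2 = j of Σ_t A[v_t][v_{t+1}]. For example, for (i, j) = (0, 1) we minimise over 2 possible intermediate vertex sequences; the minimum is 1, attained along the walk 0 → 0 → 1.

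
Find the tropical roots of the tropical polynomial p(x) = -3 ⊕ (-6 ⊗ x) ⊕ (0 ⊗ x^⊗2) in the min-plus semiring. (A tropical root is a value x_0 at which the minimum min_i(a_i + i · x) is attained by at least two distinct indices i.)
Roots: {-6, 3}

Each tropical root is a break point of the lower envelope of the lines y = a_i + i · x (there are 3 lines, with slopes 0, 1, ..., 2). Only the lines that attain the minimum somewhere contribute to roots; other lines are dominated. Here the surviving (envelope) indices are i = 2, i = 1, i = 0.
Intersections between consecutive envelope lines give the roots: for adjacent envelope indices i < j the intersection is x = (a_i − a_j) / (j − i). Reading off the sorted break points: {-6, 3}.
Verification: at each break x_0, at least two indices attain the minimum of min_i(a_i + i · x_0).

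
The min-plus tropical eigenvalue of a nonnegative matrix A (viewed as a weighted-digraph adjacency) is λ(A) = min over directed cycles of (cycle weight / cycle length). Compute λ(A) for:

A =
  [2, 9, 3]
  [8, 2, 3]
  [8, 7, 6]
λ(A) = 2

Enumerate directed cycles and compute their means (weight / length). Sample:
  cycle 0 → 0: weight = 2, length = 1, mean = 2/1 ≈ 2.000
  cycle 1 → 1: weight = 2, length = 1, mean = 2/1 ≈ 2.000
  cycle 2 → 2: weight = 6, length = 1, mean = 6/1 ≈ 6.000
  cycle 0 → 1 → 0: weight = 17, length = 2, mean = 17/2 ≈ 8.500
  cycle 0 → 2 → 0: weight = 11, length = 2, mean = 11/2 ≈ 5.500
  cycle 1 → 0 → 1: weight = 17, length = 2, mean = 17/2 ≈ 8.500
Minimum mean = 2.000, attained e.g. along the cycle 0 → 0 with weight 2 and length 1. So λ(A) = 2/1 = 2.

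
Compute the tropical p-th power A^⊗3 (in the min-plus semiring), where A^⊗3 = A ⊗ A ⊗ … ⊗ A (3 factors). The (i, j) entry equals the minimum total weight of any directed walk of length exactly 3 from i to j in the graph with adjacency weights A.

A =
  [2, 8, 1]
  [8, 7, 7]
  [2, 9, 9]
A^⊗3 =
  [5, 11, 4]
  [11, 17, 10]
  [5, 12, 5]

Each entry (A^⊗3)_ij equals the minimum over all length-3 walks i = v_0 → v_1 → … → v_3 = j of Σ_t A[v_t][v_{t+1}]. For example, for (i, j) = (0, 2) we minimise over 9 possible intermediate vertex sequences; the minimum is 4, attained along the walk 0 → 2 → 0 → 2.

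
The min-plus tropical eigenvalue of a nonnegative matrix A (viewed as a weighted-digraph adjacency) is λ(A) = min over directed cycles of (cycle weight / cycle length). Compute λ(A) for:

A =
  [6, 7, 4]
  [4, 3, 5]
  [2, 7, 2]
λ(A) = 2

Enumerate directed cycles and compute their means (weight / length). Sample:
  cycle 0 → 0: weight = 6, length = 1, mean = 6/1 ≈ 6.000
  cycle 1 → 1: weight = 3, length = 1, mean = 3/1 ≈ 3.000
  cycle 2 → 2: weight = 2, length = 1, mean = 2/1 ≈ 2.000
  cycle 0 → 1 → 0: weight = 11, length = 2, mean = 11/2 ≈ 5.500
  cycle 0 → 2 → 0: weight = 6, length = 2, mean = 6/2 ≈ 3.000
  cycle 1 → 0 → 1: weight = 11, length = 2, mean = 11/2 ≈ 5.500
Minimum mean = 2.000, attained e.g. along the cycle 2 → 2 with weight 2 and length 1. So λ(A) = 2/1 = 2.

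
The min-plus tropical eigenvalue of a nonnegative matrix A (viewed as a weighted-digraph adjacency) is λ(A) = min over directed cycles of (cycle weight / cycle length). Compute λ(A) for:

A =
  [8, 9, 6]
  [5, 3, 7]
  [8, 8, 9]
λ(A) = 3

Enumerate directed cycles and compute their means (weight / length). Sample:
  cycle 0 → 0: weight = 8, length = 1, mean = 8/1 ≈ 8.000
  cycle 1 → 1: weight = 3, length = 1, mean = 3/1 ≈ 3.000
  cycle 2 → 2: weight = 9, length = 1, mean = 9/1 ≈ 9.000
  cycle 0 → 1 → 0: weight = 14, length = 2, mean = 14/2 ≈ 7.000
  cycle 0 → 2 → 0: weight = 14, length = 2, mean = 14/2 ≈ 7.000
  cycle 1 → 0 → 1: weight = 14, length = 2, mean = 14/2 ≈ 7.000
Minimum mean = 3.000, attained e.g. along the cycle 1 → 1 with weight 3 and length 1. So λ(A) = 3/1 = 3.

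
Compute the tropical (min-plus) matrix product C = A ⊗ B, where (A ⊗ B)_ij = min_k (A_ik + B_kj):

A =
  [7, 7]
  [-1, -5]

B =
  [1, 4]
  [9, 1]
A ⊗ B =
  [8, 8]
  [0, -4]

Apply the min-plus product entry-by-entry:
  C[0][0] = min over k of (A[0][0] + B[0][0] = 7 + 1 = 8, A[0][1] + B[1][0] = 7 + 9 = 16) = 8 (attained at k = 0)
  C[0][1] = min over k of (A[0][0] + B[0][1] = 7 + 4 = 11, A[0][1] + B[1][1] = 7 + 1 = 8) = 8 (attained at k = 1)
  C[1][0] = min over k of (A[1][0] + B[0][0] = -1 + 1 = 0, A[1][1] + B[1][0] = -5 + 9 = 4) = 0 (attained at k = 0)
  C[1][1] = min over k of (A[1][0] + B[0][1] = -1 + 4 = 3, A[1][1] + B[1][1] = -5 + 1 = -4) = -4 (attained at k = 1)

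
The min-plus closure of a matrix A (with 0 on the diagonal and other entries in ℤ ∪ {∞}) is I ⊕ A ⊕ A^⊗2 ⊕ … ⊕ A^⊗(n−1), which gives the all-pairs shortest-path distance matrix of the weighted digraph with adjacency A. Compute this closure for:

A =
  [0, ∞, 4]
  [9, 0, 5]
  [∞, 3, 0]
Closure =
  [0, 7, 4]
  [9, 0, 5]
  [12, 3, 0]

This is the Floyd-Warshall all-pairs shortest-path computation. For each intermediate vertex k = 0, 1, …, 2, update dist[i][j] ← min(dist[i][j], dist[i][k] + dist[k][j]). The final matrix gives, for each (i, j), the minimum total weight of any directed path from i to j (possibly empty when i = j).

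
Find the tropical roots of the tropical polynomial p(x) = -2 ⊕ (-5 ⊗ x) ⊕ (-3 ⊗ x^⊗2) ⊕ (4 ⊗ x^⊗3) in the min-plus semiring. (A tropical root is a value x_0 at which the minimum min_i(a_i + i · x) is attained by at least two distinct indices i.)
Roots: {-7, -2, 3}

Each tropical root is a break point of the lower envelope of the lines y = a_i + i · x (there are 4 lines, with slopes 0, 1, ..., 3). Only the lines that attain the minimum somewhere contribute to roots; other lines are dominated. Here the surviving (envelope) indices are i = 3, i = 2, i = 1, i = 0.
Intersections between consecutive envelope lines give the roots: for adjacent envelope indices i < j the intersection is x = (a_i − a_j) / (j − i). Reading off the sorted break points: {-7, -2, 3}.
Verification: at each break x_0, at least two indices attain the minimum of min_i(a_i + i · x_0).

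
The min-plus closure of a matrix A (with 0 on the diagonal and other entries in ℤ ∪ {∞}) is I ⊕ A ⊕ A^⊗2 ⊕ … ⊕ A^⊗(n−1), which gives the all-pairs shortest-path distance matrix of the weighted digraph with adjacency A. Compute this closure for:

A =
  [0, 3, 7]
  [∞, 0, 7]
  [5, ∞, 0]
Closure =
  [0, 3, 7]
  [12, 0, 7]
  [5, 8, 0]

This is the Floyd-Warshall all-pairs shortest-path computation. For each intermediate vertex k = 0, 1, …, 2, update dist[i][j] ← min(dist[i][j], dist[i][k] + dist[k][j]). The final matrix gives, for each (i, j), the minimum total weight of any directed path from i to j (possibly empty when i = j).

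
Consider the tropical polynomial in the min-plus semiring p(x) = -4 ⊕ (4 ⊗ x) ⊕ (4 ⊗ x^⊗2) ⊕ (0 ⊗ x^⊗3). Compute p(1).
p(1) = -4

A tropical monomial a ⊗ x^⊗i evaluates to a + i · x. Evaluating each term at x = 1:
  Term 0 contributes -4 + 0 · 1 = -4
  Term 1 contributes 4 + 1 · 1 = 5
  Term 2 contributes 4 + 2 · 1 = 6
  Term 3 contributes 0 + 3 · 1 = 3
p(1) = ⊕ of these = min[-4, 5, 6, 3] = -4.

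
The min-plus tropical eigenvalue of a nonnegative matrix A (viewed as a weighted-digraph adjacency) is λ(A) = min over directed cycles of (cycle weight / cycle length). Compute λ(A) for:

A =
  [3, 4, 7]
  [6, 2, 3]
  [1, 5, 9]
λ(A) = 2

Enumerate directed cycles and compute their means (weight / length). Sample:
  cycle 0 → 0: weight = 3, length = 1, mean = 3/1 ≈ 3.000
  cycle 1 → 1: weight = 2, length = 1, mean = 2/1 ≈ 2.000
  cycle 2 → 2: weight = 9, length = 1, mean = 9/1 ≈ 9.000
  cycle 0 → 1 → 0: weight = 10, length = 2, mean = 10/2 ≈ 5.000
  cycle 0 → 2 → 0: weight = 8, length = 2, mean = 8/2 ≈ 4.000
  cycle 1 → 0 → 1: weight = 10, length = 2, mean = 10/2 ≈ 5.000
Minimum mean = 2.000, attained e.g. along the cycle 1 → 1 with weight 2 and length 1. So λ(A) = 2/1 = 2.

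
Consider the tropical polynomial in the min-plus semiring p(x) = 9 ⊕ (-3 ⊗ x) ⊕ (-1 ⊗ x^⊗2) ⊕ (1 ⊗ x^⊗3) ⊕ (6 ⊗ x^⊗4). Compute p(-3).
p(-3) = -8

A tropical monomial a ⊗ x^⊗i evaluates to a + i · x. Evaluating each term at x = -3:
  Term 0 contributes 9 + 0 · -3 = 9
  Term 1 contributes -3 + 1 · -3 = -6
  Term 2 contributes -1 + 2 · -3 = -7
  Term 3 contributes 1 + 3 · -3 = -8
  Term 4 contributes 6 + 4 · -3 = -6
p(-3) = ⊕ of these = min[9, -6, -7, -8, -6] = -8.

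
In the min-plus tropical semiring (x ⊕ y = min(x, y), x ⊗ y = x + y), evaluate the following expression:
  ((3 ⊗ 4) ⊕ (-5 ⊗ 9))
((3 ⊗ 4) ⊕ (-5 ⊗ 9)) = 4

Expand innermost to outermost. Recall ⊕ takes the minimum of its arguments and ⊗ takes their sum. Working out the expression ((3 ⊗ 4) ⊕ (-5 ⊗ 9)) gives 4.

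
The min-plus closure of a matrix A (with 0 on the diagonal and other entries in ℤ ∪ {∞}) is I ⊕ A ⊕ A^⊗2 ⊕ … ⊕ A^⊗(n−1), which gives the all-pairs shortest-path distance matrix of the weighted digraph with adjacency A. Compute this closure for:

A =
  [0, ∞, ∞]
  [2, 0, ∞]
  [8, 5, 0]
Closure =
  [0, ∞, ∞]
  [2, 0, ∞]
  [7, 5, 0]

This is the Floyd-Warshall all-pairs shortest-path computation. For each intermediate vertex k = 0, 1, …, 2, update dist[i][j] ← min(dist[i][j], dist[i][k] + dist[k][j]). The final matrix gives, for each (i, j), the minimum total weight of any directed path from i to j (possibly empty when i = j).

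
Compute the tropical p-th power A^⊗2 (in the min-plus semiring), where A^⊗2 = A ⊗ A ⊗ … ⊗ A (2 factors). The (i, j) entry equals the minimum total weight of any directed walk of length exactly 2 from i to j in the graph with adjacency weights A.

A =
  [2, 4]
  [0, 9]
A^⊗2 =
  [4, 6]
  [2, 4]

Each entry (A^⊗2)_ij equals the minimum over all length-2 walks i = v_0 → v_1 → … → v_2 = j of Σ_t A[v_t][v_{t+1}]. For example, for (i, j) = (0, 1) we minimise over 2 possible intermediate vertex sequences; the minimum is 6, attained along the walk 0 → 0 → 1.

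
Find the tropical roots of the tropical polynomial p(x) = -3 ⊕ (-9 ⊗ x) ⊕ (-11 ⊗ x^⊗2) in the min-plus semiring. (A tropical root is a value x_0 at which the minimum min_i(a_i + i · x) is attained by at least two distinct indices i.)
Roots: {2, 6}

Each tropical root is a break point of the lower envelope of the lines y = a_i + i · x (there are 3 lines, with slopes 0, 1, ..., 2). Only the lines that attain the minimum somewhere contribute to roots; other lines are dominated. Here the surviving (envelope) indices are i = 2, i = 1, i = 0.
Intersections between consecutive envelope lines give the roots: for adjacent envelope indices i < j the intersection is x = (a_i − a_j) / (j − i). Reading off the sorted break points: {2, 6}.
Verification: at each break x_0, at least two indices attain the minimum of min_i(a_i + i · x_0).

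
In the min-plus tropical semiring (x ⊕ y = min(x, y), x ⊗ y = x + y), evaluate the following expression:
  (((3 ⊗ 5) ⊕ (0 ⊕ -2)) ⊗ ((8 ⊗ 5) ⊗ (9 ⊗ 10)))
(((3 ⊗ 5) ⊕ (0 ⊕ -2)) ⊗ ((8 ⊗ 5) ⊗ (9 ⊗ 10))) = 30

Expand innermost to outermost. Recall ⊕ takes the minimum of its arguments and ⊗ takes their sum. Working out the expression (((3 ⊗ 5) ⊕ (0 ⊕ -2)) ⊗ ((8 ⊗ 5) ⊗ (9 ⊗ 10))) gives 30.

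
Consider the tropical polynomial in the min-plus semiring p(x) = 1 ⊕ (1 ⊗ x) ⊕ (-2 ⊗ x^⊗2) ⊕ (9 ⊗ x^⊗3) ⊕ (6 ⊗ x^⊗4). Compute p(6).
p(6) = 1

A tropical monomial a ⊗ x^⊗i evaluates to a + i · x. Evaluating each term at x = 6:
  Term 0 contributes 1 + 0 · 6 = 1
  Term 1 contributes 1 + 1 · 6 = 7
  Term 2 contributes -2 + 2 · 6 = 10
  Term 3 contributes 9 + 3 · 6 = 27
  Term 4 contributes 6 + 4 · 6 = 30
p(6) = ⊕ of these = min[1, 7, 10, 27, 30] = 1.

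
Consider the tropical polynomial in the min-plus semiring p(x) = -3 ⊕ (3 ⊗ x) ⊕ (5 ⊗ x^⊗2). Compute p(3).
p(3) = -3

A tropical monomial a ⊗ x^⊗i evaluates to a + i · x. Evaluating each term at x = 3:
  Term 0 contributes -3 + 0 · 3 = -3
  Term 1 contributes 3 + 1 · 3 = 6
  Term 2 contributes 5 + 2 · 3 = 11
p(3) = ⊕ of these = min[-3, 6, 11] = -3.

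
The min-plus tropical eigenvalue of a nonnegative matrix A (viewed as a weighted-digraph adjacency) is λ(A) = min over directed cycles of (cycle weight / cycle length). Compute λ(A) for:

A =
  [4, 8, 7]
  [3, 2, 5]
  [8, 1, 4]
λ(A) = 2

Enumerate directed cycles and compute their means (weight / length). Sample:
  cycle 0 → 0: weight = 4, length = 1, mean = 4/1 ≈ 4.000
  cycle 1 → 1: weight = 2, length = 1, mean = 2/1 ≈ 2.000
  cycle 2 → 2: weight = 4, length = 1, mean = 4/1 ≈ 4.000
  cycle 0 → 1 → 0: weight = 11, length = 2, mean = 11/2 ≈ 5.500
  cycle 0 → 2 → 0: weight = 15, length = 2, mean = 15/2 ≈ 7.500
  cycle 1 → 0 → 1: weight = 11, length = 2, mean = 11/2 ≈ 5.500
Minimum mean = 2.000, attained e.g. along the cycle 1 → 1 with weight 2 and length 1. So λ(A) = 2/1 = 2.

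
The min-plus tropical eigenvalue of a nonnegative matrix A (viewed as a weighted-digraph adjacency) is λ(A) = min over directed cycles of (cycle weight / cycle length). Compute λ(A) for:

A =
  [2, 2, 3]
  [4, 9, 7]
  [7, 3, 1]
λ(A) = 1

Enumerate directed cycles and compute their means (weight / length). Sample:
  cycle 0 → 0: weight = 2, length = 1, mean = 2/1 ≈ 2.000
  cycle 1 → 1: weight = 9, length = 1, mean = 9/1 ≈ 9.000
  cycle 2 → 2: weight = 1, length = 1, mean = 1/1 ≈ 1.000
  cycle 0 → 1 → 0: weight = 6, length = 2, mean = 6/2 ≈ 3.000
  cycle 0 → 2 → 0: weight = 10, length = 2, mean = 10/2 ≈ 5.000
  cycle 1 → 0 → 1: weight = 6, length = 2, mean = 6/2 ≈ 3.000
Minimum mean = 1.000, attained e.g. along the cycle 2 → 2 with weight 1 and length 1. So λ(A) = 1/1 = 1.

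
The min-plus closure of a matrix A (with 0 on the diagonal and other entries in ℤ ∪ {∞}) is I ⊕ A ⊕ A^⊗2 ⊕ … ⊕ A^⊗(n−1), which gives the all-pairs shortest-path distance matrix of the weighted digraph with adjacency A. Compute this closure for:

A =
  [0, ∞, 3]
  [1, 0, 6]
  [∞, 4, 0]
Closure =
  [0, 7, 3]
  [1, 0, 4]
  [5, 4, 0]

This is the Floyd-Warshall all-pairs shortest-path computation. For each intermediate vertex k = 0, 1, …, 2, update dist[i][j] ← min(dist[i][j], dist[i][k] + dist[k][j]). The final matrix gives, for each (i, j), the minimum total weight of any directed path from i to j (possibly empty when i = j).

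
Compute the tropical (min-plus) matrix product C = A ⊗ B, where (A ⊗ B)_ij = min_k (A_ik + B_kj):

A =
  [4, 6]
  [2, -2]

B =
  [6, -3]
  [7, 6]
A ⊗ B =
  [10, 1]
  [5, -1]

Apply the min-plus product entry-by-entry:
  C[0][0] = min over k of (A[0][0] + B[0][0] = 4 + 6 = 10, A[0][1] + B[1][0] = 6 + 7 = 13) = 10 (attained at k = 0)
  C[0][1] = min over k of (A[0][0] + B[0][1] = 4 + -3 = 1, A[0][1] + B[1][1] = 6 + 6 = 12) = 1 (attained at k = 0)
  C[1][0] = min over k of (A[1][0] + B[0][0] = 2 + 6 = 8, A[1][1] + B[1][0] = -2 + 7 = 5) = 5 (attained at k = 1)
  C[1][1] = min over k of (A[1][0] + B[0][1] = 2 + -3 = -1, A[1][1] + B[1][1] = -2 + 6 = 4) = -1 (attained at k = 0)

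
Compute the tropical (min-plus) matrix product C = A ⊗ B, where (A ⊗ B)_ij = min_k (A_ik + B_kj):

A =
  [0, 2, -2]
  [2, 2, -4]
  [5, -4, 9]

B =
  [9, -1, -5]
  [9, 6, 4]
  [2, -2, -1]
A ⊗ B =
  [0, -4, -5]
  [-2, -6, -5]
  [5, 2, 0]

Apply the min-plus product entry-by-entry:
  C[0][0] = min over k of (A[0][0] + B[0][0] = 0 + 9 = 9, A[0][1] + B[1][0] = 2 + 9 = 11, A[0][2] + B[2][0] = -2 + 2 = 0) = 0 (attained at k = 2)
  C[0][1] = min over k of (A[0][0] + B[0][1] = 0 + -1 = -1, A[0][1] + B[1][1] = 2 + 6 = 8, A[0][2] + B[2][1] = -2 + -2 = -4) = -4 (attained at k = 2)
  C[0][2] = min over k of (A[0][0] + B[0][2] = 0 + -5 = -5, A[0][1] + B[1][2] = 2 + 4 = 6, A[0][2] + B[2][2] = -2 + -1 = -3) = -5 (attained at k = 0)
  C[1][0] = min over k of (A[1][0] + B[0][0] = 2 + 9 = 11, A[1][1] + B[1][0] = 2 + 9 = 11, A[1][2] + B[2][0] = -4 + 2 = -2) = -2 (attained at k = 2)
  C[1][1] = min over k of (A[1][0] + B[0][1] = 2 + -1 = 1, A[1][1] + B[1][1] = 2 + 6 = 8, A[1][2] + B[2][1] = -4 + -2 = -6) = -6 (attained at k = 2)
  C[1][2] = min over k of (A[1][0] + B[0][2] = 2 + -5 = -3, A[1][1] + B[1][2] = 2 + 4 = 6, A[1][2] + B[2][2] = -4 + -1 = -5) = -5 (attained at k = 2)
  C[2][0] = min over k of (A[2][0] + B[0][0] = 5 + 9 = 14, A[2][1] + B[1][0] = -4 + 9 = 5, A[2][2] + B[2][0] = 9 + 2 = 11) = 5 (attained at k = 1)
  C[2][1] = min over k of (A[2][0] + B[0][1] = 5 + -1 = 4, A[2][1] + B[1][1] = -4 + 6 = 2, A[2][2] + B[2][1] = 9 + -2 = 7) = 2 (attained at k = 1)
  C[2][2] = min over k of (A[2][0] + B[0][2] = 5 + -5 = 0, A[2][1] + B[1][2] = -4 + 4 = 0, A[2][2] + B[2][2] = 9 + -1 = 8) = 0 (attained at k = 0)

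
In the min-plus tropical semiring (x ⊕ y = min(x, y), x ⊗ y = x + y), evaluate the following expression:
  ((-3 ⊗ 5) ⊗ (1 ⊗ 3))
((-3 ⊗ 5) ⊗ (1 ⊗ 3)) = 6

Expand innermost to outermost. Recall ⊕ takes the minimum of its arguments and ⊗ takes their sum. Working out the expression ((-3 ⊗ 5) ⊗ (1 ⊗ 3)) gives 6.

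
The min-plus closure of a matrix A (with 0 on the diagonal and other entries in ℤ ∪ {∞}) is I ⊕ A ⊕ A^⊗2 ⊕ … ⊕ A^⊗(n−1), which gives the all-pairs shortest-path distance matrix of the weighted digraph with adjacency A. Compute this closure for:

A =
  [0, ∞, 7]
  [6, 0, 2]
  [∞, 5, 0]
Closure =
  [0, 12, 7]
  [6, 0, 2]
  [11, 5, 0]

This is the Floyd-Warshall all-pairs shortest-path computation. For each intermediate vertex k = 0, 1, …, 2, update dist[i][j] ← min(dist[i][j], dist[i][k] + dist[k][j]). The final matrix gives, for each (i, j), the minimum total weight of any directed path from i to j (possibly empty when i = j).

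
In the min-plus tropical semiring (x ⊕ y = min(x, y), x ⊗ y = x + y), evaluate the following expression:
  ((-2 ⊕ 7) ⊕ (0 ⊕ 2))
((-2 ⊕ 7) ⊕ (0 ⊕ 2)) = -2

Expand innermost to outermost. Recall ⊕ takes the minimum of its arguments and ⊗ takes their sum. Working out the expression ((-2 ⊕ 7) ⊕ (0 ⊕ 2)) gives -2.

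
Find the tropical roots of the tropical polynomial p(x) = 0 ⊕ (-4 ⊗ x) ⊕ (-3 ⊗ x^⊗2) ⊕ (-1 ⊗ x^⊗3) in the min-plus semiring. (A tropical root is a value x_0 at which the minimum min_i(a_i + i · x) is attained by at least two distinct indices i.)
Roots: {-2, -1, 4}

Each tropical root is a break point of the lower envelope of the lines y = a_i + i · x (there are 4 lines, with slopes 0, 1, ..., 3). Only the lines that attain the minimum somewhere contribute to roots; other lines are dominated. Here the surviving (envelope) indices are i = 3, i = 2, i = 1, i = 0.
Intersections between consecutive envelope lines give the roots: for adjacent envelope indices i < j the intersection is x = (a_i − a_j) / (j − i). Reading off the sorted break points: {-2, -1, 4}.
Verification: at each break x_0, at least two indices attain the minimum of min_i(a_i + i · x_0).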